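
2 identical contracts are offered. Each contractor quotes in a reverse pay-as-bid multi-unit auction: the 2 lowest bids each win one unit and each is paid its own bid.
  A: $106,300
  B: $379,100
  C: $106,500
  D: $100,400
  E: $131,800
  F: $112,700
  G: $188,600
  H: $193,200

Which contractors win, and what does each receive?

D $100,400, A $106,300

Bids ranked low→high: 100,400 (D), 106,300 (A), 106,500 (C), 112,700 (F), …
Winners (2 units): D, A.
Each winner is paid its own bid: D $100,400, A $106,300.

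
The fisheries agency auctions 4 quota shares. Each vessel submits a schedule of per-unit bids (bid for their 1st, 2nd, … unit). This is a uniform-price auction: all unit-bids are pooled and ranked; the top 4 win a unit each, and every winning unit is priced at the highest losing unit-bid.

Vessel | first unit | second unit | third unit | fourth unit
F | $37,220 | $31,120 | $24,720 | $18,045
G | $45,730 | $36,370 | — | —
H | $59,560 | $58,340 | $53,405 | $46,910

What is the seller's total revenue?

Pooled unit-bids ranked (top 4): 59,560 (H-1), 58,340 (H-2), 53,405 (H-3), 46,910 (H-4)
The (k+1)-th unit-bid is $45,730.
Allocation: H 4. Every unit priced at $45,730.
Revenue = 4 × 45,730 = $182,920.

Total revenue: $182,920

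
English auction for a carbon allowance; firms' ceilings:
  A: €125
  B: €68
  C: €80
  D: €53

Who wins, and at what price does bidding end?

Limits ranked: 125 (A) > 80 (C) > 68 (B) > 53 (D)
Bidding ends when C exits at €80; A takes it.

A wins at €80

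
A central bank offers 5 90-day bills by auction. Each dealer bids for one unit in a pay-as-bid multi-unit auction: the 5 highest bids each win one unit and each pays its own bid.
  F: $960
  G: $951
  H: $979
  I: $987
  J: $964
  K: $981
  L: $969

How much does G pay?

Bids ranked high→low: 987 (I), 981 (K), 979 (H), 969 (L), 964 (J), 960 (F), 951 (G)
Winners (5 units): I, K, H, L, J.
G does not win → $0.

G pays $0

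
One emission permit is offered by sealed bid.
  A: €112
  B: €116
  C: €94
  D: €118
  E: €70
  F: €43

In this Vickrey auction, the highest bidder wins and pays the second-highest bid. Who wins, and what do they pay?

D pays €116

Bids ranked: 118 (D) > 116 (B) > 112 (A) > 94 (C) > 70 (E) > 43 (F)
D is highest; pays the second-highest bid, €116.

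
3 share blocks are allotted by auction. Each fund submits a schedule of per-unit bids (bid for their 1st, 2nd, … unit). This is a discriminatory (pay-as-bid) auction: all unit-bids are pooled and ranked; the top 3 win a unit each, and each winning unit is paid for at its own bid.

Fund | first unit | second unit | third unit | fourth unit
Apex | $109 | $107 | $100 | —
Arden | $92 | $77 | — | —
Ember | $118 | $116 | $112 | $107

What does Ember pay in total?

Merging the schedules and taking the best 3: 118 (Ember-1), 116 (Ember-2), 112 (Ember-3)
Next rejected bid: $109 (not a price — pay-as-bid).
Ember's winning unit-bids: 118 + 116 + 112 = $346.

Ember pays $346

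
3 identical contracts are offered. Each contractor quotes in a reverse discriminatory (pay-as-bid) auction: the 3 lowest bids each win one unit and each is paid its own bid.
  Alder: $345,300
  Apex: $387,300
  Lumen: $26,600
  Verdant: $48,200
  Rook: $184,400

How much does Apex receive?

Sorting: 26,600 (Lumen), 48,200 (Verdant), 184,400 (Rook), 345,300 (Alder), 387,300 (Apex)
Lowest 3: Lumen, Verdant, Rook.
Apex does not win → $0.

Apex is paid $0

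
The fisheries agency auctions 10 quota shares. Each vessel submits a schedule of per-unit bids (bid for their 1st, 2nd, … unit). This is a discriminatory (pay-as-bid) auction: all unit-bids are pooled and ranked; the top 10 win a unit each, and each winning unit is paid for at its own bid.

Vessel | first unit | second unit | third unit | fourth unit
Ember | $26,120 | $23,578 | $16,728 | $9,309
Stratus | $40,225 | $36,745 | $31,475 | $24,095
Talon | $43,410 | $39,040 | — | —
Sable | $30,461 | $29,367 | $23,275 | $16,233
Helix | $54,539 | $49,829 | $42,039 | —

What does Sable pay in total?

All unit-bids, highest first — top 10: 54,539 (Helix-1), 49,829 (Helix-2), 43,410 (Talon-1), 42,039 (Helix-3), 40,225 (Stratus-1), 39,040 (Talon-2), 36,745 (Stratus-2), 31,475 (Stratus-3), 30,461 (Sable-1), 29,367 (Sable-2)
Next rejected bid: $26,120 (not a price — pay-as-bid).
Sable's winning unit-bids: 30,461 + 29,367 = $59,828.

Sable pays $59,828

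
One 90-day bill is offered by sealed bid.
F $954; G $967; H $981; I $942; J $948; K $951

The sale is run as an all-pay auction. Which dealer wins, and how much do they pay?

All-pay auction: the highest bidder wins the item, but every bidder pays their own bid.
Bids ranked: 981 (H) > 967 (G) > 954 (F) > 951 (K) > 948 (J) > 942 (I)
H is highest and takes the item; every bidder forfeits their bid.

H pays $981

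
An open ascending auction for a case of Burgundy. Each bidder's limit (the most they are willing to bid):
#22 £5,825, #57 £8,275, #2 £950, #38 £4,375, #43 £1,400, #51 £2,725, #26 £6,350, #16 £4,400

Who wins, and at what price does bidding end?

Limits ranked: 8,275 (#57) > 6,350 (#26) > 5,825 (#22) > 4,400 (#16) > 4,375 (#38) > 2,725 (#51) > …
Once the price passes £6,350, only #57 is left; the hammer falls at #26's limit of £6,350.

#57 wins at £6,350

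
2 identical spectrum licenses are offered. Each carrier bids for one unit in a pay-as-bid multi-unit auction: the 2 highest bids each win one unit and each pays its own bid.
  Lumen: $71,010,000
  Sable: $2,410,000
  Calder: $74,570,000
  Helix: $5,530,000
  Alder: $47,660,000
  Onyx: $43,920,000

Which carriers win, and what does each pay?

Bids ranked high→low: 74,570,000 (Calder), 71,010,000 (Lumen), 47,660,000 (Alder), 43,920,000 (Onyx), …
Winners (2 units): Calder, Lumen.
Each winner pays its own bid: Calder $74,570,000, Lumen $71,010,000.

Calder $74,570,000, Lumen $71,010,000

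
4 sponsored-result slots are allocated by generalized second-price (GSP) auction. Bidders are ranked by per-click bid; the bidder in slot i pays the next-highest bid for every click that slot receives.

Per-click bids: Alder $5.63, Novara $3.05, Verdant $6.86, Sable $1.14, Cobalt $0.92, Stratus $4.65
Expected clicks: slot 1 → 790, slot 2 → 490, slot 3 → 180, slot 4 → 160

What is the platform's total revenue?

Total revenue: $7457.60

Sorting advertisers: $6.86 (Verdant) > $5.63 (Alder) > $4.65 (Stratus) > $3.05 (Novara) > $1.14 (Sable) > …
Slot 1: Verdant pays $5.63 × 790 = $4447.70
Slot 2: Alder pays $4.65 × 490 = $2278.50
Slot 3: Stratus pays $3.05 × 180 = $549.00
Slot 4: Novara pays $1.14 × 160 = $182.40
Total = $7457.60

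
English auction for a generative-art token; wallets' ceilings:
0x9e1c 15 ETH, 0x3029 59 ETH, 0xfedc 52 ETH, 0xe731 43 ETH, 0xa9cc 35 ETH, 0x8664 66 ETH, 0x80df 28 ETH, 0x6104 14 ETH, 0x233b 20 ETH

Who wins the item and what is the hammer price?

0x8664 wins at 59 ETH

Limits in order: 66 (0x8664) > 59 (0x3029) > 52 (0xfedc) > 43 (0xe731) > 35 (0xa9cc) > 28 (0x80df) > …
0x3029 is the last rival to drop out, at 59 ETH; 0x8664 remains and wins at that price.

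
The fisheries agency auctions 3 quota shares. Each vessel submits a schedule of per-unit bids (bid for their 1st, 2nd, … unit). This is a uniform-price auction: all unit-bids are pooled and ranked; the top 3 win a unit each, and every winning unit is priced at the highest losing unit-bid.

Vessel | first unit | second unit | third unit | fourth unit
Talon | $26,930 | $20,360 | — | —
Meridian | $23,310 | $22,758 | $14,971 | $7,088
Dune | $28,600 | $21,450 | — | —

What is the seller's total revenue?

Total revenue: $68,274

All unit-bids, highest first — top 3: 28,600 (Dune-1), 26,930 (Talon-1), 23,310 (Meridian-1)
The (k+1)-th unit-bid is $22,758.
Allocation: Dune 1, Meridian 1, Talon 1. Every unit priced at $22,758.
Revenue = 3 × 22,758 = $68,274.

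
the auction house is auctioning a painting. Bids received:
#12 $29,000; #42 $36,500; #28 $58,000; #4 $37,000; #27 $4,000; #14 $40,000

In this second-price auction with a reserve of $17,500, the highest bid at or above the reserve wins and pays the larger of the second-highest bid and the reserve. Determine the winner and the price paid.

#28 pays $40,000

Bids in order: 58,000 (#28) > 40,000 (#14) > 37,000 (#4) > 36,500 (#42) > 29,000 (#12) > 4,000 (#27)
Highest eligible bid: #28 at $58,000.
Second-highest bid $40,000 exceeds the reserve $17,500 → payment $40,000.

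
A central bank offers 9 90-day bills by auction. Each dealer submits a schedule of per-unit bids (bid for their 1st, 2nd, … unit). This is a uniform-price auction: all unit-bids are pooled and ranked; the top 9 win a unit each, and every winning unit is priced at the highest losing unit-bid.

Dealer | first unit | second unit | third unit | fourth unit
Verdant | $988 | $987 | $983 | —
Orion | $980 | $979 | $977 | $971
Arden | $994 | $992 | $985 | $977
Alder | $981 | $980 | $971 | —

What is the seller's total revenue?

Merging the schedules and taking the best 9: 994 (Arden-1), 992 (Arden-2), 988 (Verdant-1), 987 (Verdant-2), 985 (Arden-3), 983 (Verdant-3), 981 (Alder-1), 980 (Orion-1), 980 (Alder-2)
Highest rejected unit-bid = $979.
Allocation: Alder 2, Arden 3, Orion 1, Verdant 3. Every unit priced at $979.
Revenue = 9 × 979 = $8,811.

Total revenue: $8,811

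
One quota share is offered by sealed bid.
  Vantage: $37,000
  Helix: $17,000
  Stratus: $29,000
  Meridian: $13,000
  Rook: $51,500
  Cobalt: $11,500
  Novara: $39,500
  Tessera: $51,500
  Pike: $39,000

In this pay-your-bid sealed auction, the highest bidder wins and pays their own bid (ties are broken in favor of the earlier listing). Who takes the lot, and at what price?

Rook pays $51,500

Rule: the highest bidder wins and pays their own bid.
Bids ranked: 51,500 (Rook) > 51,500 (Tessera) > 39,500 (Novara) > 39,000 (Pike) > 37,000 (Vantage) > 29,000 (Stratus) > …
Tie at $51,500 → Rook wins by tie-break.
First-price: Rook pays what they bid, $51,500.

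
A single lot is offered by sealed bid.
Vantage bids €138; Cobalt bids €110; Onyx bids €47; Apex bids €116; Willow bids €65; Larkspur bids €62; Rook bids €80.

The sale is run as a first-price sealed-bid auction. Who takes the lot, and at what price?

Vantage pays €138

First-price sealed-bid auction: the highest bidder wins and pays their own bid.
Sorting bids: 138 (Vantage) > 116 (Apex) > 110 (Cobalt) > 80 (Rook) > 65 (Willow) > 62 (Larkspur) > …
Vantage has the highest bid and pays exactly that: €138.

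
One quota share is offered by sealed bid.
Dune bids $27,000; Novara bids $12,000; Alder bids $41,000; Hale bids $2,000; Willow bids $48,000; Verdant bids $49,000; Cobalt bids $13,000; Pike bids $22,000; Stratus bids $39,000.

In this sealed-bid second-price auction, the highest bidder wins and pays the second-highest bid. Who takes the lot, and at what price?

Sorting bids: 49,000 (Verdant) > 48,000 (Willow) > 41,000 (Alder) > 39,000 (Stratus) > 27,000 (Dune) > 22,000 (Pike) > …
Verdant is highest; pays the second-highest bid, $48,000.

Verdant pays $48,000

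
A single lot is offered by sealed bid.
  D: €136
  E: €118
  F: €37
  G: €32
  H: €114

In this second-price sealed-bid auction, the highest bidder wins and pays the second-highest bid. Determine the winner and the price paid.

Bids ranked: 136 (D) > 118 (E) > 114 (H) > 37 (F) > 32 (G)
Second-price: D pays E's bid of €118.

D pays €118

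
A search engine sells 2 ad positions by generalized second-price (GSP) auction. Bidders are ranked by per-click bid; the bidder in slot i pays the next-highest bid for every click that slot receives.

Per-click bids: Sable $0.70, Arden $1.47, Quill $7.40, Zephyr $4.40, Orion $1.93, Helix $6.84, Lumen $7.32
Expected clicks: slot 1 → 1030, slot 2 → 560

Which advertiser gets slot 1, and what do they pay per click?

Ranked by bid: $7.40 (Quill) > $7.32 (Lumen) > $6.84 (Helix) > …
Slot 1 goes to the first-ranked bidder, Quill, who pays the next bid down: $7.32/click.

Quill; $7.32 per click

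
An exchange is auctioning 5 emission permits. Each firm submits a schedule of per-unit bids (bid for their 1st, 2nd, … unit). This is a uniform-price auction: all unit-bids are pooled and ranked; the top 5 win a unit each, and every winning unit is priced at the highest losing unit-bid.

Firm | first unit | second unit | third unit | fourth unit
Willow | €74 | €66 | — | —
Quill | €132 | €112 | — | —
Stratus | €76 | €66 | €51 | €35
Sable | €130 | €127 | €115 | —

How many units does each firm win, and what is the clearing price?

All unit-bids, highest first — top 5: 132 (Quill-1), 130 (Sable-1), 127 (Sable-2), 115 (Sable-3), 112 (Quill-2)
Highest rejected unit-bid = €76.
Allocation: Quill 2, Sable 3.

Quill 2, Sable 3; clearing price €76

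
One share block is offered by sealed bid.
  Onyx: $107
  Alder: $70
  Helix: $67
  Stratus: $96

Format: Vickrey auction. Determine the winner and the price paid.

Vickrey auction: the highest bidder wins and pays the second-highest bid.
Sorting bids: 107 (Onyx) > 96 (Stratus) > 70 (Alder) > 67 (Helix)
Onyx wins with the highest bid; price is set by the runner-up at $96.

Onyx pays $96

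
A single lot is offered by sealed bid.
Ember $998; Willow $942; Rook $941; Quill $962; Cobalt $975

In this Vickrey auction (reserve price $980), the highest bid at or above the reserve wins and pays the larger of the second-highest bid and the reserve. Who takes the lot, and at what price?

Ember pays $980

Bids in order: 998 (Ember) > 975 (Cobalt) > 962 (Quill) > 942 (Willow) > 941 (Rook)
Ember has the top bid at or above the reserve ($998).
Second-highest bid $975 is below the reserve $980, so the reserve binds → payment $980.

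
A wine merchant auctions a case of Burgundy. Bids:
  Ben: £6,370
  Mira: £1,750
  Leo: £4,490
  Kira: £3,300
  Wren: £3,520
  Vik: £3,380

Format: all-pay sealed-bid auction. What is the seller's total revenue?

Total revenue: £22,810

Sorting bids: 6,370 (Ben) > 4,490 (Leo) > 3,520 (Wren) > 3,380 (Vik) > 3,300 (Kira) > 1,750 (Mira)
Every bidder forfeits their bid regardless of winning.
Revenue = 6,370 + 1,750 + 4,490 + 3,300 + 3,520 + 3,380 = £22,810.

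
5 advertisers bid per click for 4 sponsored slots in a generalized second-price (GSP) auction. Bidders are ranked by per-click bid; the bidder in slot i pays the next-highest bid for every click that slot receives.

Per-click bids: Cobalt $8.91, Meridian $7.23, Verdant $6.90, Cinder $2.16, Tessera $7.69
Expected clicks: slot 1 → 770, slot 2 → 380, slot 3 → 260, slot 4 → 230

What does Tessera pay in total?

Sorting advertisers: $8.91 (Cobalt) > $7.69 (Tessera) > $7.23 (Meridian) > $6.90 (Verdant) > $2.16 (Cinder)
Tessera holds slot 2 → pays next bid $7.23 × 380 clicks = $2747.40.

Tessera pays $2747.40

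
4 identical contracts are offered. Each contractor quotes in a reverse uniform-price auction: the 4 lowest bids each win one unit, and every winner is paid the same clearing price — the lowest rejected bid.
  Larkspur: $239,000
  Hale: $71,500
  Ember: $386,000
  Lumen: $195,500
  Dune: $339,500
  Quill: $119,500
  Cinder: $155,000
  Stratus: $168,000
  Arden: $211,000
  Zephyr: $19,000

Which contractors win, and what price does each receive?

Zephyr, Hale, Quill, Cinder; each is paid $168,000

Bids ranked low→high: 19,000 (Zephyr), 71,500 (Hale), 119,500 (Quill), 155,000 (Cinder), 168,000 (Stratus), 195,500 (Lumen), …
Lowest 4: Zephyr, Hale, Quill, Cinder.
Clearing price = lowest rejected bid = $168,000.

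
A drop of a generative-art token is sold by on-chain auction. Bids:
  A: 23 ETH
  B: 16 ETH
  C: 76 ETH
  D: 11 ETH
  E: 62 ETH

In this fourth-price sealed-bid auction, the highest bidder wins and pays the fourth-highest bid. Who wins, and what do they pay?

C pays 16 ETH

Bids ranked: 76 (C) > 62 (E) > 23 (A) > 16 (B) > 11 (D)
C wins; payment is bid #4 in the ranking = 16 ETH.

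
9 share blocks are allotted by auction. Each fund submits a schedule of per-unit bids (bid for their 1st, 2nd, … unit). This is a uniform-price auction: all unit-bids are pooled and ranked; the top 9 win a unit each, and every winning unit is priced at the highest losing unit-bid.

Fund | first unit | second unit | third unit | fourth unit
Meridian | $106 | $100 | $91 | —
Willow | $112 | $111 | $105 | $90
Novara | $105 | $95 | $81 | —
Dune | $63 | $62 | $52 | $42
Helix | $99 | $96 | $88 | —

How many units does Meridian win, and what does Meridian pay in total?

Meridian: 2 units, pays $182

Pooled unit-bids ranked (top 9): 112 (Willow-1), 111 (Willow-2), 106 (Meridian-1), 105 (Willow-3), 105 (Novara-1), 100 (Meridian-2), 99 (Helix-1), 96 (Helix-2), 95 (Novara-2)
The (k+1)-th unit-bid is $91.
Meridian wins 2 unit(s) at $91 each.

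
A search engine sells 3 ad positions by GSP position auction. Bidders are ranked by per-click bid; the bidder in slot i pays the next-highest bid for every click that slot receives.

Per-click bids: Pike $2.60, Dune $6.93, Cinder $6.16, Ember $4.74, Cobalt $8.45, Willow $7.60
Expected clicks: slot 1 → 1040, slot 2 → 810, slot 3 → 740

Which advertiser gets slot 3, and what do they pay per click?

Dune; $6.16 per click

Ranked by bid: $8.45 (Cobalt) > $7.60 (Willow) > $6.93 (Dune) > $6.16 (Cinder) > …
Slot 3 goes to the third-ranked bidder, Dune, who pays the next bid down: $6.16/click.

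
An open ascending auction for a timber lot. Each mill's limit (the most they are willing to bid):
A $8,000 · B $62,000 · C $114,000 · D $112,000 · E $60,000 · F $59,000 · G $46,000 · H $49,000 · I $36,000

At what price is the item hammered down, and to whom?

Limits in order: 114,000 (C) > 112,000 (D) > 62,000 (B) > 60,000 (E) > 59,000 (F) > 49,000 (H) > …
Once the price passes $112,000, only C is left; the hammer falls at D's limit of $112,000.

C wins at $112,000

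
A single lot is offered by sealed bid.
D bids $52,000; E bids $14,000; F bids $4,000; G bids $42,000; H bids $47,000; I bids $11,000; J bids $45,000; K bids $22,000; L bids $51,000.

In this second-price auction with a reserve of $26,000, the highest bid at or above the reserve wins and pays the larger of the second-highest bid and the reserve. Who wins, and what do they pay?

Rule: the highest bid at or above the reserve wins and pays the larger of the second-highest bid and the reserve.
Bids in order: 52,000 (D) > 51,000 (L) > 47,000 (H) > 45,000 (J) > 42,000 (G) > 22,000 (K) > …
D has the top bid at or above the reserve ($52,000).
Second-highest bid $51,000 exceeds the reserve $26,000 → payment $51,000.

D pays $51,000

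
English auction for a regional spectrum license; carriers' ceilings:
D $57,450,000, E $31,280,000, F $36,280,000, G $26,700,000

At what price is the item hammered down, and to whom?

Limits in order: 57,450,000 (D) > 36,280,000 (F) > 31,280,000 (E) > 26,700,000 (G)
F is the last rival to drop out, at $36,280,000; D remains and wins at that price.

D wins at $36,280,000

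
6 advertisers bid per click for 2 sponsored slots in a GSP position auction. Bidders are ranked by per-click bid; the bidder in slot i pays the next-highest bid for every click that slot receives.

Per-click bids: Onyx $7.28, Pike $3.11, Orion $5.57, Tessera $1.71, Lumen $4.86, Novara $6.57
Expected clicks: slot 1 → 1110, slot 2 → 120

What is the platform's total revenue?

Ranked by bid: $7.28 (Onyx) > $6.57 (Novara) > $5.57 (Orion) > …
Slot 1: Onyx pays $6.57 × 1110 = $7292.70
Slot 2: Novara pays $5.57 × 120 = $668.40
Total = $7961.10

Total revenue: $7961.10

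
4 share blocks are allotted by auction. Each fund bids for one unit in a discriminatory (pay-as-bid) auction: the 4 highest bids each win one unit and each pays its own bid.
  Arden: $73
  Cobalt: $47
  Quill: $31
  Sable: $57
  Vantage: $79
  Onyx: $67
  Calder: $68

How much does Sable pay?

Sable pays $0

Sorting: 79 (Vantage), 73 (Arden), 68 (Calder), 67 (Onyx), 57 (Sable), 47 (Cobalt), …
Top 4: Vantage, Arden, Calder, Onyx.
Sable does not win → $0.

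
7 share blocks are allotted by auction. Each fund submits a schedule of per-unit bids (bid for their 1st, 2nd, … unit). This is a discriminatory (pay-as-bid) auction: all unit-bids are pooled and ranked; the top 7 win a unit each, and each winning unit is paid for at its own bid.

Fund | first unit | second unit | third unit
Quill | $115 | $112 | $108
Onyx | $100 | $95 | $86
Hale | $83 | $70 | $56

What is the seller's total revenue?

Pooled unit-bids ranked (top 7): 115 (Quill-1), 112 (Quill-2), 108 (Quill-3), 100 (Onyx-1), 95 (Onyx-2), 86 (Onyx-3), 83 (Hale-1)
Next rejected bid: $70 (not a price — pay-as-bid).
Each winning unit pays its own bid.
Revenue = 115 + 112 + 108 + 100 + 95 + 86 + 83 = $699.

Total revenue: $699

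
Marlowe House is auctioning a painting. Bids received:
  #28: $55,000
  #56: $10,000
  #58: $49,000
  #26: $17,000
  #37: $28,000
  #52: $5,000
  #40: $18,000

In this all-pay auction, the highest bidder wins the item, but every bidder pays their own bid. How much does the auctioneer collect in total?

Total revenue: $182,000

Sorting bids: 55,000 (#28) > 49,000 (#58) > 28,000 (#37) > 18,000 (#40) > 17,000 (#26) > 10,000 (#56) > …
Every bidder forfeits their bid regardless of winning.
Revenue = 55,000 + 10,000 + 49,000 + 17,000 + 28,000 + 5,000 + 18,000 = $182,000.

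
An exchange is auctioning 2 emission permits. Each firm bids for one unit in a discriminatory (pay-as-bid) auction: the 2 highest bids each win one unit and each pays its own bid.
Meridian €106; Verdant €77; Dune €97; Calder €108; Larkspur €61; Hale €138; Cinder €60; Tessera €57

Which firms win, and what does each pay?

Ordering the bids: 138 (Hale), 108 (Calder), 106 (Meridian), 97 (Dune), …
Winners (2 units): Hale, Calder.
Each winner pays its own bid: Hale €138, Calder €108.

Hale €138, Calder €108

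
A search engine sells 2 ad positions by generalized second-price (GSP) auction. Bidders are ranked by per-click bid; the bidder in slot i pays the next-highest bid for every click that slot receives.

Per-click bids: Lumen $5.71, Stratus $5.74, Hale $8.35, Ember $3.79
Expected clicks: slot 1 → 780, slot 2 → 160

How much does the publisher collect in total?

Ranked by bid: $8.35 (Hale) > $5.74 (Stratus) > $5.71 (Lumen) > …
Slot 1: Hale pays $5.74 × 780 = $4477.20
Slot 2: Stratus pays $5.71 × 160 = $913.60
Total = $5390.80

Total revenue: $5390.80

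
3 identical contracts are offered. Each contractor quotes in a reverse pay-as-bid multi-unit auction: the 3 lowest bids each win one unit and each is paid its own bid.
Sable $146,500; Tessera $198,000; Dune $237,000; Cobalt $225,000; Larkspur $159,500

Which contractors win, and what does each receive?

Bids ranked low→high: 146,500 (Sable), 159,500 (Larkspur), 198,000 (Tessera), 225,000 (Cobalt), 237,000 (Dune)
Lowest 3: Sable, Larkspur, Tessera.
Each winner is paid its own bid: Sable $146,500, Larkspur $159,500, Tessera $198,000.

Sable $146,500, Larkspur $159,500, Tessera $198,000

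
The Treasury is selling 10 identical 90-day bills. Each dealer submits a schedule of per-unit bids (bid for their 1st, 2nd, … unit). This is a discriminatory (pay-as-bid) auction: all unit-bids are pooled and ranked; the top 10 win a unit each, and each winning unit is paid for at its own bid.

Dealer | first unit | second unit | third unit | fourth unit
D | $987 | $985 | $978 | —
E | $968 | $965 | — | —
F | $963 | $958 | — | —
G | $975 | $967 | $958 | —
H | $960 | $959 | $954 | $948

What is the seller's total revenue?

Total revenue: $9,707

Pooled unit-bids ranked (top 10): 987 (D-1), 985 (D-2), 978 (D-3), 975 (G-1), 968 (E-1), 967 (G-2), 965 (E-2), 963 (F-1), 960 (H-1), 959 (H-2)
Next rejected bid: $958 (not a price — pay-as-bid).
Each winning unit pays its own bid.
Revenue = 987 + 985 + 978 + 975 + 968 + 967 + 965 + 963 + 960 + 959 = $9,707.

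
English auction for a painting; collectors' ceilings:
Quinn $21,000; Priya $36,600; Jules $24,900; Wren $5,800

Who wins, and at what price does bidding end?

Priya wins at $24,900

Limits in order: 36,600 (Priya) > 24,900 (Jules) > 21,000 (Quinn) > 5,800 (Wren)
Bidding ends when Jules exits at $24,900; Priya takes it.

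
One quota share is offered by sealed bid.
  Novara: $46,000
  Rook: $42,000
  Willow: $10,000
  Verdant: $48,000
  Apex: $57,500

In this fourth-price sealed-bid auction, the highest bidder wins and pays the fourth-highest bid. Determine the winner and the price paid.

Apex pays $42,000

Bids ranked: 57,500 (Apex) > 48,000 (Verdant) > 46,000 (Novara) > 42,000 (Rook) > 10,000 (Willow)
Apex wins; payment is bid #4 in the ranking = $42,000.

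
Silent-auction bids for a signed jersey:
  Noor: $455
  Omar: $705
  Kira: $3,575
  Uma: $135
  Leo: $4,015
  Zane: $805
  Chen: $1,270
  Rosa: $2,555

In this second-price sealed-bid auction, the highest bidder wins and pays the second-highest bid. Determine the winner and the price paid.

Bids in order: 4,015 (Leo) > 3,575 (Kira) > 2,555 (Rosa) > 1,270 (Chen) > 805 (Zane) > 705 (Omar) > …
Leo is highest; pays the second-highest bid, $3,575.

Leo pays $3,575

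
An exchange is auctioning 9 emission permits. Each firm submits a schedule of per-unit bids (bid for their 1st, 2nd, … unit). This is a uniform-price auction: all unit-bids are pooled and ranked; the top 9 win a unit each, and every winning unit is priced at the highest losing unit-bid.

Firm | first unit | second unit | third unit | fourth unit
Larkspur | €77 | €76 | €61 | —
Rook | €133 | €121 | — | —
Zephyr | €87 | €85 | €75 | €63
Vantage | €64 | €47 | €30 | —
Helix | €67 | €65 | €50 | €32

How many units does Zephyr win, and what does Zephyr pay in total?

All unit-bids, highest first — top 9: 133 (Rook-1), 121 (Rook-2), 87 (Zephyr-1), 85 (Zephyr-2), 77 (Larkspur-1), 76 (Larkspur-2), 75 (Zephyr-3), 67 (Helix-1), 65 (Helix-2)
The (k+1)-th unit-bid is €64.
Zephyr wins 3 unit(s) at €64 each.

Zephyr: 3 units, pays €192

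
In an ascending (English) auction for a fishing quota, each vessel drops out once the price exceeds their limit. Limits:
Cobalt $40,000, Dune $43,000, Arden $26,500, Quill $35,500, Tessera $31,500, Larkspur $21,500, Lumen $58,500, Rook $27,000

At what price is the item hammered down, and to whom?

Rule: the price rises until one bidder remains; the winner pays the price at which the last rival dropped out.
Limits in order: 58,500 (Lumen) > 43,000 (Dune) > 40,000 (Cobalt) > 35,500 (Quill) > 31,500 (Tessera) > 27,000 (Rook) > …
Once the price passes $43,000, only Lumen is left; the hammer falls at Dune's limit of $43,000.

Lumen wins at $43,000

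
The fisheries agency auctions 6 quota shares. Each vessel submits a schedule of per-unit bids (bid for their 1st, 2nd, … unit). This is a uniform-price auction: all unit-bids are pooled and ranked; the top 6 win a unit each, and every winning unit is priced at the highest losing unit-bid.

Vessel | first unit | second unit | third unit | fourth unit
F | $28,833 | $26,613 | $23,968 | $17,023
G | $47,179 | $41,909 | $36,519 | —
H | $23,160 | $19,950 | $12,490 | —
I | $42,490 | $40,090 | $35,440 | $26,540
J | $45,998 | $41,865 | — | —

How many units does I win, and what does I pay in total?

All unit-bids, highest first — top 6: 47,179 (G-1), 45,998 (J-1), 42,490 (I-1), 41,909 (G-2), 41,865 (J-2), 40,090 (I-2)
First bid not allocated: $36,519.
I wins 2 unit(s) at $36,519 each.

I: 2 units, pays $73,038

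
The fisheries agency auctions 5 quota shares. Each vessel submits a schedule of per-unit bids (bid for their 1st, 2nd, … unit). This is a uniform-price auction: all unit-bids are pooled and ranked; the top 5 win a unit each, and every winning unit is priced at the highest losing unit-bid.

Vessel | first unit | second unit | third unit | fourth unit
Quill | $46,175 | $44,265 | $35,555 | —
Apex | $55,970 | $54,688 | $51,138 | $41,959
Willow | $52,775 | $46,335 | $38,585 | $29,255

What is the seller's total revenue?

Total revenue: $230,875

Pooled unit-bids ranked (top 5): 55,970 (Apex-1), 54,688 (Apex-2), 52,775 (Willow-1), 51,138 (Apex-3), 46,335 (Willow-2)
The (k+1)-th unit-bid is $46,175.
Allocation: Apex 3, Willow 2. Every unit priced at $46,175.
Revenue = 5 × 46,175 = $230,875.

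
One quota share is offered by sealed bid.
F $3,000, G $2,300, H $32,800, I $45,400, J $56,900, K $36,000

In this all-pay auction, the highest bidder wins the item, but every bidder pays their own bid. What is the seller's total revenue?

All-pay auction: the highest bidder wins the item, but every bidder pays their own bid.
Sorting bids: 56,900 (J) > 45,400 (I) > 36,000 (K) > 32,800 (H) > 3,000 (F) > 2,300 (G)
Every bidder forfeits their bid regardless of winning.
Revenue = 3,000 + 2,300 + 32,800 + 45,400 + 56,900 + 36,000 = $176,400.

Total revenue: $176,400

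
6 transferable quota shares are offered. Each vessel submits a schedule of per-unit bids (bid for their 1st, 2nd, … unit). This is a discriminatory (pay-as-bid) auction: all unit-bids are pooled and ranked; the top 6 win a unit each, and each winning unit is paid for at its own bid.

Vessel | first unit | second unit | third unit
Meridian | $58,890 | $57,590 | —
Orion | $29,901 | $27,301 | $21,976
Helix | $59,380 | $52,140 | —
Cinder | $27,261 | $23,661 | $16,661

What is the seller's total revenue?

Pooled unit-bids ranked (top 6): 59,380 (Helix-1), 58,890 (Meridian-1), 57,590 (Meridian-2), 52,140 (Helix-2), 29,901 (Orion-1), 27,301 (Orion-2)
Next rejected bid: $27,261 (not a price — pay-as-bid).
Each winning unit pays its own bid.
Revenue = 59,380 + 58,890 + 57,590 + 52,140 + 29,901 + 27,301 = $285,202.

Total revenue: $285,202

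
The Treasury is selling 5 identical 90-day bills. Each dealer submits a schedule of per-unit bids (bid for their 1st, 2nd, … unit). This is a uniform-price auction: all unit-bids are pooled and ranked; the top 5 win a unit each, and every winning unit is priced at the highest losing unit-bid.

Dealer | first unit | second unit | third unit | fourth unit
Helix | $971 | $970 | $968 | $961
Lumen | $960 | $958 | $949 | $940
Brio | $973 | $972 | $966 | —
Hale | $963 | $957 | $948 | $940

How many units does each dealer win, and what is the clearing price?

Brio 2, Helix 3; clearing price $966

Merging the schedules and taking the best 5: 973 (Brio-1), 972 (Brio-2), 971 (Helix-1), 970 (Helix-2), 968 (Helix-3)
Highest rejected unit-bid = $966.
Allocation: Brio 2, Helix 3.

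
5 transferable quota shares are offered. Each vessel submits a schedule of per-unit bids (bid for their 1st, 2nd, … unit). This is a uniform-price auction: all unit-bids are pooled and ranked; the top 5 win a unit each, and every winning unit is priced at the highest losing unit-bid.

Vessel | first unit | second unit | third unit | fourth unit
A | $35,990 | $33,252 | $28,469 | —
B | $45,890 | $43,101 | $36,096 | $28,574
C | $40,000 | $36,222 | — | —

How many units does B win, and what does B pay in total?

All unit-bids, highest first — top 5: 45,890 (B-1), 43,101 (B-2), 40,000 (C-1), 36,222 (C-2), 36,096 (B-3)
Highest rejected unit-bid = $35,990.
B wins 3 unit(s) at $35,990 each.

B: 3 units, pays $107,970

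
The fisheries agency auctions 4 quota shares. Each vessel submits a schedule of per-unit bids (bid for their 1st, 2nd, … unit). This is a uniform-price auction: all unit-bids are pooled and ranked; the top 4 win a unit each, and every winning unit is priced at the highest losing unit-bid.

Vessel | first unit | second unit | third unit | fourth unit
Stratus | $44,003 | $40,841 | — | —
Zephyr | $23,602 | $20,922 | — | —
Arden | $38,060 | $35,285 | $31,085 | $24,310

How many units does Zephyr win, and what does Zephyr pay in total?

Zephyr: 0 units, pays $0

All unit-bids, highest first — top 4: 44,003 (Stratus-1), 40,841 (Stratus-2), 38,060 (Arden-1), 35,285 (Arden-2)
Highest rejected unit-bid = $31,085.
Zephyr wins 0 unit(s) at $31,085 each.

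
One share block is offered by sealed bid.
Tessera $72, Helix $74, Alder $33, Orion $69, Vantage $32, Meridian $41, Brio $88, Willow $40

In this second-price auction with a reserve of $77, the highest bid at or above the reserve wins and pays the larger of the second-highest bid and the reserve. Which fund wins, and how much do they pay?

Brio pays $77

Rule: the highest bid at or above the reserve wins and pays the larger of the second-highest bid and the reserve.
Bids in order: 88 (Brio) > 74 (Helix) > 72 (Tessera) > 69 (Orion) > 41 (Meridian) > 40 (Willow) > …
Brio has the top bid at or above the reserve ($88).
Second-highest bid $74 is below the reserve $77, so the reserve binds → payment $77.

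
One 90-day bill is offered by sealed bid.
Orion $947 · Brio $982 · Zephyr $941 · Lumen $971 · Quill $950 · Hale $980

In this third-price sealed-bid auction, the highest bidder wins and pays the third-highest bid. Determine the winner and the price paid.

Brio pays $971

Sorting bids: 982 (Brio) > 980 (Hale) > 971 (Lumen) > 950 (Quill) > 947 (Orion) > 941 (Zephyr)
Brio wins; payment is bid #3 in the ranking = $971.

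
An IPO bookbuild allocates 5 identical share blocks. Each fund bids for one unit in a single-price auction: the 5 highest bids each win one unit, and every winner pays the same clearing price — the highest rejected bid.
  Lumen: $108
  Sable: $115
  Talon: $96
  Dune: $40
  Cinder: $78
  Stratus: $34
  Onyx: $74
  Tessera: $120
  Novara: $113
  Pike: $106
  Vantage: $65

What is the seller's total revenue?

Total revenue: $480

Ordering the bids: 120 (Tessera), 115 (Sable), 113 (Novara), 108 (Lumen), 106 (Pike), 96 (Talon), 78 (Cinder), …
Winners (5 units): Tessera, Sable, Novara, Lumen, Pike.
Highest unsuccessful bid: $96 → clearing price.
Total revenue = 5 × $96 = $480.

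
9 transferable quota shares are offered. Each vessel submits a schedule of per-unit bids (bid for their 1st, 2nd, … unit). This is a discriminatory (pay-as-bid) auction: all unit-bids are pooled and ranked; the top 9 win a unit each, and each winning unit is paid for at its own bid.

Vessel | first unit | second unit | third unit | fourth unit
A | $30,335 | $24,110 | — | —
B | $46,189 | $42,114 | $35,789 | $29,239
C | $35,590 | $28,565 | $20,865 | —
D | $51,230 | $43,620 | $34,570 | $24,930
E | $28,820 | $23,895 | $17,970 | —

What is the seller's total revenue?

Merging the schedules and taking the best 9: 51,230 (D-1), 46,189 (B-1), 43,620 (D-2), 42,114 (B-2), 35,789 (B-3), 35,590 (C-1), 34,570 (D-3), 30,335 (A-1), 29,239 (B-4)
Next rejected bid: $28,820 (not a price — pay-as-bid).
Each winning unit pays its own bid.
Revenue = 51,230 + 46,189 + 43,620 + 42,114 + 35,789 + 35,590 + 34,570 + 30,335 + 29,239 = $348,676.

Total revenue: $348,676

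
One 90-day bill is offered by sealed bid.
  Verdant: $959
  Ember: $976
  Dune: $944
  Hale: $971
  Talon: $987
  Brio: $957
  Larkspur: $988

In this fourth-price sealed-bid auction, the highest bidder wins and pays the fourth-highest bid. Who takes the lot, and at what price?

Sorting bids: 988 (Larkspur) > 987 (Talon) > 976 (Ember) > 971 (Hale) > 959 (Verdant) > 957 (Brio) > …
Larkspur is highest; pays the fourth-highest bid, $971.

Larkspur pays $971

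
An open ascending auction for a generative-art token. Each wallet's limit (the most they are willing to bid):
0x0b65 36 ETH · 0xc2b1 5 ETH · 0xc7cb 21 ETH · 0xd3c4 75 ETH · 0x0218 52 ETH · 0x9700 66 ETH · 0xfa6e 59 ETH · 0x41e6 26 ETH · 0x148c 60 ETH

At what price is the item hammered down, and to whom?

Sorting limits: 75 (0xd3c4) > 66 (0x9700) > 60 (0x148c) > 59 (0xfa6e) > 52 (0x0218) > 36 (0x0b65) > …
Once the price passes 66 ETH, only 0xd3c4 is left; the hammer falls at 0x9700's limit of 66 ETH.

0xd3c4 wins at 66 ETH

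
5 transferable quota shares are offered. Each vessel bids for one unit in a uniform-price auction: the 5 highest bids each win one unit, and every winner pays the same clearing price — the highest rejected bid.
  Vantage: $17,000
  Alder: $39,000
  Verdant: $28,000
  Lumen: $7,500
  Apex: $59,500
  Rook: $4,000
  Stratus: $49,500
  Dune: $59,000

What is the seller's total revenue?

Total revenue: $85,000

Sorting: 59,500 (Apex), 59,000 (Dune), 49,500 (Stratus), 39,000 (Alder), 28,000 (Verdant), 17,000 (Vantage), 7,500 (Lumen), …
Top 5: Apex, Dune, Stratus, Alder, Verdant.
First losing bid is Vantage's $17,000, which sets the uniform price.
Total revenue = 5 × $17,000 = $85,000.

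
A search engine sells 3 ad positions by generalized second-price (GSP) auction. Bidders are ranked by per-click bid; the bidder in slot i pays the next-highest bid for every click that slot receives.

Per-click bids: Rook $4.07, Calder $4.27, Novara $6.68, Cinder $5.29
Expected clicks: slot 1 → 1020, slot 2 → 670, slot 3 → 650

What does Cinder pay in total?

Cinder pays $2860.90

Ranked by bid: $6.68 (Novara) > $5.29 (Cinder) > $4.27 (Calder) > $4.07 (Rook)
Cinder holds slot 2 → pays next bid $4.27 × 670 clicks = $2860.90.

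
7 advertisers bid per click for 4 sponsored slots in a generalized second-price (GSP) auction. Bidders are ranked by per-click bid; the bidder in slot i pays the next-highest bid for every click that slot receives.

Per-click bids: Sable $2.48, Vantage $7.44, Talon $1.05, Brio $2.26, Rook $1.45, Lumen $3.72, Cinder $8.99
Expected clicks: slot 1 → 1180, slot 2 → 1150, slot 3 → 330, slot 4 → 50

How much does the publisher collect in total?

Ranked by bid: $8.99 (Cinder) > $7.44 (Vantage) > $3.72 (Lumen) > $2.48 (Sable) > $2.26 (Brio) > …
Slot 1: Cinder pays $7.44 × 1180 = $8779.20
Slot 2: Vantage pays $3.72 × 1150 = $4278.00
Slot 3: Lumen pays $2.48 × 330 = $818.40
Slot 4: Sable pays $2.26 × 50 = $113.00
Total = $13988.60

Total revenue: $13988.60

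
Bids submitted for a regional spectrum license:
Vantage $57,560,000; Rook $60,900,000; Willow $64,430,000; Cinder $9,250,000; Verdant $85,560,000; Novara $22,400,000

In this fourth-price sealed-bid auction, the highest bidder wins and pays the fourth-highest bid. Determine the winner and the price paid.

Verdant pays $57,560,000

Bids in order: 85,560,000 (Verdant) > 64,430,000 (Willow) > 60,900,000 (Rook) > 57,560,000 (Vantage) > 22,400,000 (Novara) > 9,250,000 (Cinder)
Verdant is highest; pays the fourth-highest bid, $57,560,000.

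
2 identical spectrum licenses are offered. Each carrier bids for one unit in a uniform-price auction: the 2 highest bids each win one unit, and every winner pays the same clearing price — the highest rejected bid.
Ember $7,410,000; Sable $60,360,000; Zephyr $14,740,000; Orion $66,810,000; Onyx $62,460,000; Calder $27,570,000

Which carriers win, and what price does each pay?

Ordering the bids: 66,810,000 (Orion), 62,460,000 (Onyx), 60,360,000 (Sable), 27,570,000 (Calder), …
Winners (2 units): Orion, Onyx.
First losing bid is Sable's $60,360,000, which sets the uniform price.

Orion, Onyx; each pays $60,360,000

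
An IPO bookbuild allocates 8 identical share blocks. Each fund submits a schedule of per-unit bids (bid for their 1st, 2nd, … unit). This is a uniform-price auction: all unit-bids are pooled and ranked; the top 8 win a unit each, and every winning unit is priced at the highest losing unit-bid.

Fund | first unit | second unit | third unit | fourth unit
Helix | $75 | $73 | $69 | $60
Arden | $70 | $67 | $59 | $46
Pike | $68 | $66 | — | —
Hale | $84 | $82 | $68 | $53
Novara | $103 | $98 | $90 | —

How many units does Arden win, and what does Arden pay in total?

Merging the schedules and taking the best 8: 103 (Novara-1), 98 (Novara-2), 90 (Novara-3), 84 (Hale-1), 82 (Hale-2), 75 (Helix-1), 73 (Helix-2), 70 (Arden-1)
Highest rejected unit-bid = $69.
Arden wins 1 unit(s) at $69 each.

Arden: 1 unit, pays $69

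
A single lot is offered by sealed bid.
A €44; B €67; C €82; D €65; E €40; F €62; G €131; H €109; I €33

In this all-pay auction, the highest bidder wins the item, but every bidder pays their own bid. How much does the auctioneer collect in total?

Total revenue: €633

Bids ranked: 131 (G) > 109 (H) > 82 (C) > 67 (B) > 65 (D) > 62 (F) > …
Every bidder forfeits their bid regardless of winning.
Revenue = 44 + 67 + 82 + 65 + 40 + 62 + 131 + 109 + 33 = €633.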